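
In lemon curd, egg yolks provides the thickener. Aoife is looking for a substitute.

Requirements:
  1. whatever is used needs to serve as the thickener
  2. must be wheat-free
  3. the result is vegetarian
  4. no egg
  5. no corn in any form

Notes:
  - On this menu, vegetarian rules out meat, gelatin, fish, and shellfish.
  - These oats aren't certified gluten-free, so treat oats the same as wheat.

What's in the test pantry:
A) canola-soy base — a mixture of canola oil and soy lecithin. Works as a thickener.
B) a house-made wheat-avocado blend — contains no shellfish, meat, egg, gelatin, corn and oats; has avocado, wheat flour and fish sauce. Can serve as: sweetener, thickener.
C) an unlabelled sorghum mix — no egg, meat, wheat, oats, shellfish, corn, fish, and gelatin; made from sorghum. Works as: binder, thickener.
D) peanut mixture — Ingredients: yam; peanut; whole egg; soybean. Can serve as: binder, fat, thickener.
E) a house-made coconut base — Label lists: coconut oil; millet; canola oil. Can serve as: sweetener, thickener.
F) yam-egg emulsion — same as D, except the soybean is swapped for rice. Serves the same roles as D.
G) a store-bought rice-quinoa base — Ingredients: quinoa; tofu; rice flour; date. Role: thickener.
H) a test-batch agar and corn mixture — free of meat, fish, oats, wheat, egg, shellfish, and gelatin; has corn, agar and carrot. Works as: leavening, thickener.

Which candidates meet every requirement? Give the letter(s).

A, C, E, G

A: works as a thickener, wheat-free, vegetarian — OK
B: has fish sauce, so not vegetarian; has wheat flour, so not wheat-free — reject
C: wheat-free, no egg — OK
D: has whole egg, so not egg-free — out
E: only coconut oil, canola oil, and millet; none excluded — valid
F: has whole egg, so not egg-free — out
G: rice flour and tofu etc. — none of it excluded — valid
H: has corn, so not corn-free — reject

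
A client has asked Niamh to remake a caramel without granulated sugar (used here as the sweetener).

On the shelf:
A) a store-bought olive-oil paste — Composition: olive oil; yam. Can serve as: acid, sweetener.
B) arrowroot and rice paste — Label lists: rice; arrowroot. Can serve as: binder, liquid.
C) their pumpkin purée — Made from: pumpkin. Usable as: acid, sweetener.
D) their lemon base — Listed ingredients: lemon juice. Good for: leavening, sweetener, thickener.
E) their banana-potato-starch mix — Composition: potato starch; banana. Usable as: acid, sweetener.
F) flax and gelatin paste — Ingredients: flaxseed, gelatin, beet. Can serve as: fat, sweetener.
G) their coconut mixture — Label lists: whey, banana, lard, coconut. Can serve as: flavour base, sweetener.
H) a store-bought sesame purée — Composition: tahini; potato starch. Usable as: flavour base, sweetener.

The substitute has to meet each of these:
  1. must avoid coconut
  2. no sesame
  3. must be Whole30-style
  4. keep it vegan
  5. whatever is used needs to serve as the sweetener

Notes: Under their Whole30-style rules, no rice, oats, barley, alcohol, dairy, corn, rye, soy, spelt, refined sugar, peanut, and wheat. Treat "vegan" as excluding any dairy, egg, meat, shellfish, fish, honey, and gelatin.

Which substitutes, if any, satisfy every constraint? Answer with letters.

A, C, D, E

A: works as a sweetener, vegan, no sesame — keep
B: not usable as a sweetener; has rice, so not Whole30-style — no
C: only pumpkin; none excluded — valid
D: works as a sweetener, vegan, no sesame — valid
E: Whole30-style, no coconut — valid
F: has gelatin, so not vegan — out
G: has whey, so not Whole30-style; has whey, so not vegan (and 1 more) — reject
H: has tahini, so not sesame-free — no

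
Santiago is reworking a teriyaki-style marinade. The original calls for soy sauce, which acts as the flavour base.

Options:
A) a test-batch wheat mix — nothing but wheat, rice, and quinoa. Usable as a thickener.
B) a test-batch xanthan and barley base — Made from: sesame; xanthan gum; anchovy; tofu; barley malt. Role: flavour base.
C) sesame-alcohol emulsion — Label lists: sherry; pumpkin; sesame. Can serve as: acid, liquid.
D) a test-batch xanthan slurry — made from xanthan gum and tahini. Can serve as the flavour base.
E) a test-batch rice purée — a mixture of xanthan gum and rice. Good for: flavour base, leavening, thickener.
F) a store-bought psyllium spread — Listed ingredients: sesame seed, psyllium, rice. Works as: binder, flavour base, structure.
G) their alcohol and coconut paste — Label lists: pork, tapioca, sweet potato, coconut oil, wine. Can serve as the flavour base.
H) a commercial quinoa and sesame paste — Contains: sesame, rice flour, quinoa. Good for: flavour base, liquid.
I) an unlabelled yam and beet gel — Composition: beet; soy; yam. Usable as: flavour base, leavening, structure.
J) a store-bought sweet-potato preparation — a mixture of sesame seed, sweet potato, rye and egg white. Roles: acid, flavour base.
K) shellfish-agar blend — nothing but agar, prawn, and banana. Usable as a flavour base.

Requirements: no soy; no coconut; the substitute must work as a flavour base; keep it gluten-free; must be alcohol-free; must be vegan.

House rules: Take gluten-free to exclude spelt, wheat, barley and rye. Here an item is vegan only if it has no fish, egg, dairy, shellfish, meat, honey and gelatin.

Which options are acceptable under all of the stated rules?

A: not usable as a flavour base; has wheat, so not gluten-free — out
B: has barley malt, so not gluten-free; has anchovy, so not vegan (and 1 more) — out
C: not usable as a flavour base; has sherry, so not alcohol-free — no
D: only tahini and xanthan gum; none excluded — OK
E: only rice and xanthan gum; none excluded — valid
F: only rice, sesame seed and psyllium; none excluded — keep
G: has pork, so not vegan; has wine, so not alcohol-free (and 1 more) — out
H: vegan, no alcohol — keep
I: has soy, so not soy-free — reject
J: has rye, so not gluten-free; has egg white, so not vegan — out
K: has prawn, so not vegan — out

D, E, F, H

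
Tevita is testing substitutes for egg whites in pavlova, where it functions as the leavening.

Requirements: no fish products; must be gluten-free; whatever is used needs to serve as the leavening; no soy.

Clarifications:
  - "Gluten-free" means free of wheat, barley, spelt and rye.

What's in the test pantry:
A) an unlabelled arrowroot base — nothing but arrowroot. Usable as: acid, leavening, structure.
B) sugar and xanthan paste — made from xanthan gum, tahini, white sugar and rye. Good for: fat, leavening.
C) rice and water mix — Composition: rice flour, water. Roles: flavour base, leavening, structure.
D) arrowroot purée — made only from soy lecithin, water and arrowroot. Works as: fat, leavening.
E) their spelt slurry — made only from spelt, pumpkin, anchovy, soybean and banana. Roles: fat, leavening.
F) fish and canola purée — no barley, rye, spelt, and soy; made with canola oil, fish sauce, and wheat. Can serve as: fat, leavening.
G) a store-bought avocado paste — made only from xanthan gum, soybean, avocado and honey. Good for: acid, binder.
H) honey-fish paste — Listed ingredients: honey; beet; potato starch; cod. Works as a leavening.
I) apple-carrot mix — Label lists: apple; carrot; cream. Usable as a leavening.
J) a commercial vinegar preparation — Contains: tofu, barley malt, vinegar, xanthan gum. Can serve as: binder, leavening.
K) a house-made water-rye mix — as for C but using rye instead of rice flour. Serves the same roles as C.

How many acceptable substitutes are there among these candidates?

A: nothing on the exclusion list — valid
B: has rye, so not gluten-free — reject
C: works as a leavening, gluten-free, no fish — valid
D: has soy lecithin, so not soy-free — no
E: has spelt, so not gluten-free; has soybean, so not soy-free (and 1 more) — no
F: has wheat, so not gluten-free; has fish sauce, so not fish-free — no
G: not usable as a leavening; has soybean, so not soy-free — no
H: has cod, so not fish-free — no
I: works as a leavening, gluten-free, no soy — OK
J: has barley malt, so not gluten-free; has tofu, so not soy-free — reject
K: has rye, so not gluten-free — reject

3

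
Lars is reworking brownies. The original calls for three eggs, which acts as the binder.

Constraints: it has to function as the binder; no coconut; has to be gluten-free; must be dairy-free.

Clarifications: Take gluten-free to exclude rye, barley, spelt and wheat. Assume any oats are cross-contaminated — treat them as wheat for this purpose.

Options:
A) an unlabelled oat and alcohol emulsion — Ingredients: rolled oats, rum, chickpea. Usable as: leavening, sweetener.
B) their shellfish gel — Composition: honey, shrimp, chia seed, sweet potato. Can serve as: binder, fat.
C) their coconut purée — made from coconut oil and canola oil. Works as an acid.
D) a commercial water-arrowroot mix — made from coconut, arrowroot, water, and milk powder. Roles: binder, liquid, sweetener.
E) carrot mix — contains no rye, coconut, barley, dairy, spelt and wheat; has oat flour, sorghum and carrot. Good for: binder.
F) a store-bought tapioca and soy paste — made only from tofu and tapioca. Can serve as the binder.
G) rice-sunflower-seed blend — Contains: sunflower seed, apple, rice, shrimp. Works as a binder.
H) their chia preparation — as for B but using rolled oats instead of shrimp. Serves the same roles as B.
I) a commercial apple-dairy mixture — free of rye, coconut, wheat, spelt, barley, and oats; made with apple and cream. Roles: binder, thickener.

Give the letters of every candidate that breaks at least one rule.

A: not usable as a binder; has rolled oats, so not gluten-free — no
B: every rule checks out — OK
C: not usable as a binder; has coconut oil, so not coconut-free — out
D: has coconut, so not coconut-free; has milk powder, so not dairy-free — reject
E: has oat flour, so not gluten-free — reject
F: gluten-free, no dairy — OK
G: rice and shrimp etc. — none of it excluded — OK
H: has rolled oats, so not gluten-free — reject
I: has cream, so not dairy-free — out

A, C, D, E, H, I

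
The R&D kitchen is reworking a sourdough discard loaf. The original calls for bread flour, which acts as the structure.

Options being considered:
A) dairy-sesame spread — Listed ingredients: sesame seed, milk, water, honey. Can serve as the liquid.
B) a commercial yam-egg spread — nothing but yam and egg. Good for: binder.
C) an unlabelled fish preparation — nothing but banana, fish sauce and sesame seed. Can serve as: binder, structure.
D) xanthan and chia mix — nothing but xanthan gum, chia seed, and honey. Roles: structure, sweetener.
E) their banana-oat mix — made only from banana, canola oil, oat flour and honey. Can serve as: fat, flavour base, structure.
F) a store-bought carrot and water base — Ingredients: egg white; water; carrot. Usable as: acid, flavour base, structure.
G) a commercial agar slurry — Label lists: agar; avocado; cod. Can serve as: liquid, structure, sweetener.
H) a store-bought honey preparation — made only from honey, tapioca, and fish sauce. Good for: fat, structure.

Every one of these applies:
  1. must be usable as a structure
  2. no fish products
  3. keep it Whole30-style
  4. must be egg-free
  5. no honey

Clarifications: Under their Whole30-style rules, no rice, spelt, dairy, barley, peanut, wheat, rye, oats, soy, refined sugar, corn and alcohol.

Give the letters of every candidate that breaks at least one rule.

A, B, C, D, E, F, G, H

A: not usable as a structure; has milk, so not Whole30-style (and 1 more) — reject
B: not usable as a structure; has egg, so not egg-free — out
C: has fish sauce, so not fish-free — no
D: has honey, so not honey-free — no
E: has oat flour, so not Whole30-style; has honey, so not honey-free — no
F: has egg white, so not egg-free — no
G: has cod, so not fish-free — reject
H: has fish sauce, so not fish-free; has honey, so not honey-free — out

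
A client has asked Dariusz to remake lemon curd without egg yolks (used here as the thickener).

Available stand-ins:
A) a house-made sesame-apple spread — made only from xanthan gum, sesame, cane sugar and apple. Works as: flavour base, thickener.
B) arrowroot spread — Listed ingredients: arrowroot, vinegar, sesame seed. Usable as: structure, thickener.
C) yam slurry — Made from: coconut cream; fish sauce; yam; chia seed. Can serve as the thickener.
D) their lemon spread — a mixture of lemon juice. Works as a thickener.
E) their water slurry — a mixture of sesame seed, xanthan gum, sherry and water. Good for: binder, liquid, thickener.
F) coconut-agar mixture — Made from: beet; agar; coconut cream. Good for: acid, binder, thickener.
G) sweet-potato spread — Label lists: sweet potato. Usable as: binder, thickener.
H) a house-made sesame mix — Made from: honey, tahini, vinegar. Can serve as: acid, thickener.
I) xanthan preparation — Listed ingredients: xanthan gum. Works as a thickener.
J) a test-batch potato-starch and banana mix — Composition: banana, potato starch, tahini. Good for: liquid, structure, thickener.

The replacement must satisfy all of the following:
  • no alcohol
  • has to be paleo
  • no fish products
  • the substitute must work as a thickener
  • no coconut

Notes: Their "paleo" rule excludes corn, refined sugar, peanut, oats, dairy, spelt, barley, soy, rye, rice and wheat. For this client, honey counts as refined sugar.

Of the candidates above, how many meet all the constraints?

A: has cane sugar, so not paleo — reject
B: no fish, paleo — OK
C: has fish sauce, so not fish-free; has coconut cream, so not coconut-free — no
D: works as a thickener, no alcohol, no coconut — OK
E: has sherry, so not alcohol-free — out
F: has coconut cream, so not coconut-free — reject
G: paleo, no fish — valid
H: has honey, so not paleo — reject
I: works as a thickener, no fish, paleo — valid
J: works as a thickener, no coconut, no alcohol — keep

5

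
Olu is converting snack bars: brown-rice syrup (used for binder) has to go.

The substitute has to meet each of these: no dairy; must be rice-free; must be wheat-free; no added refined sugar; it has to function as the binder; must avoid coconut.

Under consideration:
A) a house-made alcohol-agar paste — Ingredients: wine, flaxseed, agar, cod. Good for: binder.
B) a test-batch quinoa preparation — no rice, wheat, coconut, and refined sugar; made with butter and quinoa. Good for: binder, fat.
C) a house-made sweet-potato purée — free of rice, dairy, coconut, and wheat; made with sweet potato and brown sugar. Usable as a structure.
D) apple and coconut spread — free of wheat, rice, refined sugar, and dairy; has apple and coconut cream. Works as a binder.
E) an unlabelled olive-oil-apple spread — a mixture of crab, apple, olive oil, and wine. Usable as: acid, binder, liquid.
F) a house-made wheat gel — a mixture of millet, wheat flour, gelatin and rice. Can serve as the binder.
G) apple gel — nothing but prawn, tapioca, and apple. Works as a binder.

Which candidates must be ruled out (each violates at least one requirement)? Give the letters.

A: wine and cod etc. — none of it excluded — keep
B: has butter, so not dairy-free — out
C: not usable as a binder; has brown sugar, so not no-added-sugar — reject
D: has coconut cream, so not coconut-free — out
E: all constraints satisfied — keep
F: has rice, so not rice-free; has wheat flour, so not wheat-free — reject
G: only prawn, apple and tapioca; none excluded — OK

B, C, D, F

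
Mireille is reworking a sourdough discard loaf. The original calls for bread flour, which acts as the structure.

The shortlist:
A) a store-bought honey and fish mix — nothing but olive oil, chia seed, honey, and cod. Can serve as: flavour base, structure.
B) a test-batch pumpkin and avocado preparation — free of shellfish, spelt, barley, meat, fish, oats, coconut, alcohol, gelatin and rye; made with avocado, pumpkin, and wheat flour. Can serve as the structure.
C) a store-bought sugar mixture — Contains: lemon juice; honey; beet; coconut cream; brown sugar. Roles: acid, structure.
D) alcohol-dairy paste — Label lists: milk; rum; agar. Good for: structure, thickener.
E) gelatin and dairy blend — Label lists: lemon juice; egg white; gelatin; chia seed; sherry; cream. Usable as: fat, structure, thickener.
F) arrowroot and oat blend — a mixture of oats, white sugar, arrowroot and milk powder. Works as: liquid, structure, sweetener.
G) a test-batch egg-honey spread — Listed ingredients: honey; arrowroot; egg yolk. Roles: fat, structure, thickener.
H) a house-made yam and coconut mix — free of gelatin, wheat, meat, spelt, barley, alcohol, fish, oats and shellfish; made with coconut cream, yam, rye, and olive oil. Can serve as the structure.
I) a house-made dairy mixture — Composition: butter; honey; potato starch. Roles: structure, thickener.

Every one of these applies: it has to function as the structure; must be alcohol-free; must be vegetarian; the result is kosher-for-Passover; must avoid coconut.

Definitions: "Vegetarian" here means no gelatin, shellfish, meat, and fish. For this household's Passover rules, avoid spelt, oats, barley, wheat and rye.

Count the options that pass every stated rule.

2

A: has cod, so not vegetarian — out
B: has wheat flour, so not kosher-for-Passover — no
C: has coconut cream, so not coconut-free — no
D: has rum, so not alcohol-free — no
E: has gelatin, so not vegetarian; has sherry, so not alcohol-free — no
F: has oats, so not kosher-for-Passover — out
G: works as a structure, no coconut, vegetarian — valid
H: has rye, so not kosher-for-Passover; has coconut cream, so not coconut-free — out
I: only butter, honey and potato starch; none excluded — valid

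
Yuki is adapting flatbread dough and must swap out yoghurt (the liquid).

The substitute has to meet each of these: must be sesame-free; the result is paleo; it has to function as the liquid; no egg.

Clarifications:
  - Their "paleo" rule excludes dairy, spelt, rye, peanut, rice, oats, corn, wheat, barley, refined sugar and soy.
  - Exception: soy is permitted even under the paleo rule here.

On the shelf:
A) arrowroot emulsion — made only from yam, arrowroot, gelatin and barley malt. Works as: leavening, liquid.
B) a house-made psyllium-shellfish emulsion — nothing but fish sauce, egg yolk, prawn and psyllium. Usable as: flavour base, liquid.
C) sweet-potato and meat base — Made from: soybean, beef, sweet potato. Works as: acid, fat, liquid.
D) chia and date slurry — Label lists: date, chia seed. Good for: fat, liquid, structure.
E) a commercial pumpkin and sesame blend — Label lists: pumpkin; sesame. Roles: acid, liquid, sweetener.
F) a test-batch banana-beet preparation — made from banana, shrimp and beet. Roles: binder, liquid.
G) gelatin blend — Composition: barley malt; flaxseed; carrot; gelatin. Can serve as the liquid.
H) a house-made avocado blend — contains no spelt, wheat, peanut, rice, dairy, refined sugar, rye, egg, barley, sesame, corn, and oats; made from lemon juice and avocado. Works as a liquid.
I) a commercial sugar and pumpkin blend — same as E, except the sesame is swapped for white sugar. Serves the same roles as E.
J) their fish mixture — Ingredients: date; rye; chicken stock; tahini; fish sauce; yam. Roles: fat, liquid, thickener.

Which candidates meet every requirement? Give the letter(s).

C, D, F, H

A: has barley malt, so not paleo — no
B: has egg yolk, so not egg-free — no
C: soy is permitted under the paleo carve-out; nothing else excluded — valid
D: paleo, no egg — OK
E: has sesame, so not sesame-free — out
F: only shrimp, beet and banana; none excluded — OK
G: has barley malt, so not paleo — no
H: paleo, no egg — OK
I: has white sugar, so not paleo — reject
J: has rye, so not paleo; has tahini, so not sesame-free — reject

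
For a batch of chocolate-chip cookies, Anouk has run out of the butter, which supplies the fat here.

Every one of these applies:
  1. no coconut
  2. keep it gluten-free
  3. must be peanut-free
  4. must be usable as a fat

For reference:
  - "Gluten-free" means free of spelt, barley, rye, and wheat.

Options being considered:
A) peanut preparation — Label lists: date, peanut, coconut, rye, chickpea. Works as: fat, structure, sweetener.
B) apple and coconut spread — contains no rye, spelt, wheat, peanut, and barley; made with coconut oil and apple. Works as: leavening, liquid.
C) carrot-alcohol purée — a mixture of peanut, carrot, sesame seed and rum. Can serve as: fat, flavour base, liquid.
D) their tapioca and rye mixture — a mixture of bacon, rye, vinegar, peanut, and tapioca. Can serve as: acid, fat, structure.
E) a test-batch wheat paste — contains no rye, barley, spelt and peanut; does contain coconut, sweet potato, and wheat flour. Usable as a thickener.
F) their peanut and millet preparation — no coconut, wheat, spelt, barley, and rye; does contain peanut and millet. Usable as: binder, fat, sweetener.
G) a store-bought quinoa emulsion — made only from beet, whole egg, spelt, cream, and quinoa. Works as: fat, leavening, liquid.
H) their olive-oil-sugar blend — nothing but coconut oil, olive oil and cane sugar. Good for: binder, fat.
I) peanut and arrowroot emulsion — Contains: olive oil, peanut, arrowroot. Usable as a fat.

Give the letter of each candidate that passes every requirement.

A: has rye, so not gluten-free; has coconut, so not coconut-free (and 1 more) — no
B: not usable as a fat; has coconut oil, so not coconut-free — reject
C: has peanut, so not peanut-free — out
D: has rye, so not gluten-free; has peanut, so not peanut-free — no
E: not usable as a fat; has wheat flour, so not gluten-free (and 1 more) — no
F: has peanut, so not peanut-free — out
G: has spelt, so not gluten-free — reject
H: has coconut oil, so not coconut-free — reject
I: has peanut, so not peanut-free — reject

none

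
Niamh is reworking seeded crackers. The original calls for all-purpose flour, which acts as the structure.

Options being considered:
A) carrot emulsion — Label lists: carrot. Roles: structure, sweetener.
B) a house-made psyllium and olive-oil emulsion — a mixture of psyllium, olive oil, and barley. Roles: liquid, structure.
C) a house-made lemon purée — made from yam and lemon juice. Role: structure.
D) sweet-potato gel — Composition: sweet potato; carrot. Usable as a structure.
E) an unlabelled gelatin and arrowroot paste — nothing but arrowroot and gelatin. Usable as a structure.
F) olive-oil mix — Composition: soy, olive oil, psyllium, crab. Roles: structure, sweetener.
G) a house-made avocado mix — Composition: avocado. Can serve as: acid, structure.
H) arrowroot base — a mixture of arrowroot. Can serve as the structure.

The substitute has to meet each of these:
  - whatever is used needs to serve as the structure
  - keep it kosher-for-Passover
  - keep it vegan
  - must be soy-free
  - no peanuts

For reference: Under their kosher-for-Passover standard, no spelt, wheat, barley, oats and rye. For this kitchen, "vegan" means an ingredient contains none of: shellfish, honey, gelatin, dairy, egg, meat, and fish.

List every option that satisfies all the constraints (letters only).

A: only carrot; none excluded — keep
B: has barley, so not kosher-for-Passover — reject
C: works as a structure, kosher-for-Passover, no soy — keep
D: only carrot and sweet potato; none excluded — OK
E: has gelatin, so not vegan — out
F: has crab, so not vegan; has soy, so not soy-free — out
G: only avocado; none excluded — valid
H: only arrowroot; none excluded — valid

A, C, D, G, H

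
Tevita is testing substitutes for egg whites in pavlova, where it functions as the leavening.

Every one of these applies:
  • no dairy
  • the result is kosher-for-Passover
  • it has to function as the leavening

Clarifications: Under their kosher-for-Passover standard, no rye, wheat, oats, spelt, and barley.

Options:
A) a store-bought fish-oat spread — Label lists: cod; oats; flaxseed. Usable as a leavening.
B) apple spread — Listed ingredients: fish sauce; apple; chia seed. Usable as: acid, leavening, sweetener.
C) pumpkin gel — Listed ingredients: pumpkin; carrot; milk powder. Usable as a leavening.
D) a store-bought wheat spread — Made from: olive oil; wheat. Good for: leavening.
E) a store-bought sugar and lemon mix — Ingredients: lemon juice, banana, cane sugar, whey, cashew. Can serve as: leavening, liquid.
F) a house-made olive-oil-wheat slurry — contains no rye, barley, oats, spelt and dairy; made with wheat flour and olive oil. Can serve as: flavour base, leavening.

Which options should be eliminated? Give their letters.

A, C, D, E, F

A: has oats, so not kosher-for-Passover — no
B: only fish sauce, chia seed and apple; none excluded — keep
C: has milk powder, so not dairy-free — out
D: has wheat, so not kosher-for-Passover — reject
E: has whey, so not dairy-free — out
F: has wheat flour, so not kosher-for-Passover — reject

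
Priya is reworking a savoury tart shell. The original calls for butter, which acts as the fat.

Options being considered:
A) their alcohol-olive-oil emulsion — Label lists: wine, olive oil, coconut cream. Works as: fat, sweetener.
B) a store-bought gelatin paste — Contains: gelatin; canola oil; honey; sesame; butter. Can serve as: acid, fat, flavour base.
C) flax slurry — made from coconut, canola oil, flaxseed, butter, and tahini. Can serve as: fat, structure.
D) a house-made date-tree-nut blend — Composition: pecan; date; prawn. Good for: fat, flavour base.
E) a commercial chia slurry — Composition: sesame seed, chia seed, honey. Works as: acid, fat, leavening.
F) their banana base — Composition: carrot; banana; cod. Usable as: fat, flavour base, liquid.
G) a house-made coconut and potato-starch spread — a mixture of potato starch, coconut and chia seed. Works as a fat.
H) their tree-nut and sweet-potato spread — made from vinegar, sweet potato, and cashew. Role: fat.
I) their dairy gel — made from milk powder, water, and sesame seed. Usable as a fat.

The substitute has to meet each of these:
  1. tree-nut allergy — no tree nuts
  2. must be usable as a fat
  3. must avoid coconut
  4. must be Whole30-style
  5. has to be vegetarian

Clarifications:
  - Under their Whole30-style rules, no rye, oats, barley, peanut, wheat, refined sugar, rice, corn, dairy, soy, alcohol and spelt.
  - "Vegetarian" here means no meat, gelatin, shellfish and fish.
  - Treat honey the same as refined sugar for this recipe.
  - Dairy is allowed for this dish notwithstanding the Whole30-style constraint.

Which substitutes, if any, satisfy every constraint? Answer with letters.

I

A: has wine, so not Whole30-style; has coconut cream, so not coconut-free — no
B: has honey, so not Whole30-style; has gelatin, so not vegetarian — no
C: has coconut, so not coconut-free — no
D: has prawn, so not vegetarian; has pecan, so not tree-nut-free — no
E: has honey, so not Whole30-style — reject
F: has cod, so not vegetarian — no
G: has coconut, so not coconut-free — out
H: has cashew, so not tree-nut-free — no
I: dairy is permitted under the Whole30-style carve-out; nothing else excluded — valid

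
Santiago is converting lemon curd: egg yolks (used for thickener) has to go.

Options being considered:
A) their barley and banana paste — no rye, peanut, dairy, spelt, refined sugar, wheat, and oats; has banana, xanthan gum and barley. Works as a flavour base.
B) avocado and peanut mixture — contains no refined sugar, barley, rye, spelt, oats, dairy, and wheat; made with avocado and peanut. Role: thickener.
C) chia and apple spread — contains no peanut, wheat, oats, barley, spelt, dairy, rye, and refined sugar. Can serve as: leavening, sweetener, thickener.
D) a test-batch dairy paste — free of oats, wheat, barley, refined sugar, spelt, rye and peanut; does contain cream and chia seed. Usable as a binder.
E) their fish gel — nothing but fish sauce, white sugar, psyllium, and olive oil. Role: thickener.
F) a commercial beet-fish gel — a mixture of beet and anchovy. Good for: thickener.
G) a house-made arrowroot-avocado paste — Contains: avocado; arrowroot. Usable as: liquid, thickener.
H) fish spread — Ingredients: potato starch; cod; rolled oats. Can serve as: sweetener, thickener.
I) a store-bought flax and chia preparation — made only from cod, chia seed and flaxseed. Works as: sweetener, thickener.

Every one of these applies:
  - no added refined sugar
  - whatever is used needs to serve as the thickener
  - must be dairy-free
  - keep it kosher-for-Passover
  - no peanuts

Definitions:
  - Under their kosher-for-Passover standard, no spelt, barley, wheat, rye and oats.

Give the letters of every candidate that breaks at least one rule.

A: not usable as a thickener; has barley, so not kosher-for-Passover — reject
B: has peanut, so not peanut-free — out
C: no peanut, kosher-for-Passover — valid
D: not usable as a thickener; has cream, so not dairy-free — reject
E: has white sugar, so not no-added-sugar — no
F: no refined sugar, no peanut — OK
G: only avocado and arrowroot; none excluded — keep
H: has rolled oats, so not kosher-for-Passover — reject
I: all constraints satisfied — keep

A, B, D, E, H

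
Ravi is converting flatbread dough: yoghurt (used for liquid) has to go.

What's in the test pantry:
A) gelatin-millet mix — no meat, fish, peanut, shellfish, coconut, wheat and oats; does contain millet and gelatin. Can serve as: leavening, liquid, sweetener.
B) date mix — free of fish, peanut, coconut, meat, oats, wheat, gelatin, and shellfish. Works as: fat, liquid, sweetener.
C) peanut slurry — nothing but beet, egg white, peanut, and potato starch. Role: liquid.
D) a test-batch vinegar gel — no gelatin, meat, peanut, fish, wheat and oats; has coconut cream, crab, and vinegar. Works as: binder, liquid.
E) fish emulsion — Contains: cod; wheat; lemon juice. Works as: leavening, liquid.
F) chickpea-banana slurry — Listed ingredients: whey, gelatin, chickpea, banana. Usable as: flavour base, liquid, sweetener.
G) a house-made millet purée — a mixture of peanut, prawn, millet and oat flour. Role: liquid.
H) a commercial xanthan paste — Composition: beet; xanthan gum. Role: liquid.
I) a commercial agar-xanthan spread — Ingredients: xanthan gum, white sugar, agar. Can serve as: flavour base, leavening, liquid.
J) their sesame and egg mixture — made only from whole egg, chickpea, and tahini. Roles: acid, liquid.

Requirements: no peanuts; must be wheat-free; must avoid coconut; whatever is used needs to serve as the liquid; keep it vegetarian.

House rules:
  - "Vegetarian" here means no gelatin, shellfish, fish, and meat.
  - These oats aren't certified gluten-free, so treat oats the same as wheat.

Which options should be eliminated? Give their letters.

A: has gelatin, so not vegetarian — out
B: nothing on the exclusion list — valid
C: has peanut, so not peanut-free — reject
D: has crab, so not vegetarian; has coconut cream, so not coconut-free — out
E: has cod, so not vegetarian; has wheat, so not wheat-free — out
F: has gelatin, so not vegetarian — reject
G: has prawn, so not vegetarian; has peanut, so not peanut-free (and 1 more) — no
H: works as a liquid, no peanut, vegetarian — OK
I: no peanut, wheat-free — keep
J: only whole egg, tahini and chickpea; none excluded — keep

A, C, D, E, F, G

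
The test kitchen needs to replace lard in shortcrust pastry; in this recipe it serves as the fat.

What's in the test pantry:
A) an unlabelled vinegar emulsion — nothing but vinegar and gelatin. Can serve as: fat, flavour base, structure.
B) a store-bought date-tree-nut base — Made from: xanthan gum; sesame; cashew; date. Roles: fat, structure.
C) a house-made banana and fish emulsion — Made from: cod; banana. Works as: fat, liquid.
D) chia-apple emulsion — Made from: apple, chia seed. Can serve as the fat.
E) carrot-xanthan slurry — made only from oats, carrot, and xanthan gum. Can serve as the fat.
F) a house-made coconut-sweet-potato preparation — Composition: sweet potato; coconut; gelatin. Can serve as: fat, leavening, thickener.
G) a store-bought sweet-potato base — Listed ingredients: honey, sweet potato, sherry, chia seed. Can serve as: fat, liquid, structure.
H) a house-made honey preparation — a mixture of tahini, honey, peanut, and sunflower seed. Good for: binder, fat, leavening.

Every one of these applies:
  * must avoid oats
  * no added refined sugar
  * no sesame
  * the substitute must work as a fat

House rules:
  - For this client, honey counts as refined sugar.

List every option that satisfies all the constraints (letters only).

A, C, D, F

A: only gelatin and vinegar; none excluded — OK
B: has sesame, so not sesame-free — out
C: no sesame, no oats — keep
D: all constraints satisfied — OK
E: has oats, so not oat-free — out
F: all constraints satisfied — keep
G: has honey, so not no-added-sugar — no
H: has tahini, so not sesame-free; has honey, so not no-added-sugar — reject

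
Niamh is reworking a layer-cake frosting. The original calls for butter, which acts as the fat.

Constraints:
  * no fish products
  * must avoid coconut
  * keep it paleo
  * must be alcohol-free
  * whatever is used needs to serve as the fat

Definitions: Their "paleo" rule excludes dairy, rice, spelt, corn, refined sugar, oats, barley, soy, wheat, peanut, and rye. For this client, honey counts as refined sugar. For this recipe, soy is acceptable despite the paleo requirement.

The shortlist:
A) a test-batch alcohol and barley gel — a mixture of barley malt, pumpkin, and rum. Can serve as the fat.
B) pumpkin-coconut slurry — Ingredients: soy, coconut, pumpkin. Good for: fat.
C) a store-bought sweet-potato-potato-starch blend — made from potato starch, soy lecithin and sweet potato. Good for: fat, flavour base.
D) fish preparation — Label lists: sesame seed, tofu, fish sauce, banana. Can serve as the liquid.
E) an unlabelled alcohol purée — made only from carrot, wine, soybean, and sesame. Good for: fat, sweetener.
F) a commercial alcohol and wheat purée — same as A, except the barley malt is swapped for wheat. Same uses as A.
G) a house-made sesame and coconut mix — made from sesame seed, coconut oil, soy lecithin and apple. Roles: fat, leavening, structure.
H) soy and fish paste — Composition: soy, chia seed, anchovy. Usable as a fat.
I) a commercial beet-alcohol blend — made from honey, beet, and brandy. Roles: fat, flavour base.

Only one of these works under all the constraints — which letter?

C

A: has barley malt, so not paleo; has rum, so not alcohol-free — no
B: has coconut, so not coconut-free — out
C: soy is permitted under the paleo carve-out; nothing else excluded — valid
D: not usable as a fat; has fish sauce, so not fish-free — out
E: has wine, so not alcohol-free — no
F: has wheat, so not paleo; has rum, so not alcohol-free — no
G: has coconut oil, so not coconut-free — reject
H: has anchovy, so not fish-free — out
I: has honey, so not paleo; has brandy, so not alcohol-free — reject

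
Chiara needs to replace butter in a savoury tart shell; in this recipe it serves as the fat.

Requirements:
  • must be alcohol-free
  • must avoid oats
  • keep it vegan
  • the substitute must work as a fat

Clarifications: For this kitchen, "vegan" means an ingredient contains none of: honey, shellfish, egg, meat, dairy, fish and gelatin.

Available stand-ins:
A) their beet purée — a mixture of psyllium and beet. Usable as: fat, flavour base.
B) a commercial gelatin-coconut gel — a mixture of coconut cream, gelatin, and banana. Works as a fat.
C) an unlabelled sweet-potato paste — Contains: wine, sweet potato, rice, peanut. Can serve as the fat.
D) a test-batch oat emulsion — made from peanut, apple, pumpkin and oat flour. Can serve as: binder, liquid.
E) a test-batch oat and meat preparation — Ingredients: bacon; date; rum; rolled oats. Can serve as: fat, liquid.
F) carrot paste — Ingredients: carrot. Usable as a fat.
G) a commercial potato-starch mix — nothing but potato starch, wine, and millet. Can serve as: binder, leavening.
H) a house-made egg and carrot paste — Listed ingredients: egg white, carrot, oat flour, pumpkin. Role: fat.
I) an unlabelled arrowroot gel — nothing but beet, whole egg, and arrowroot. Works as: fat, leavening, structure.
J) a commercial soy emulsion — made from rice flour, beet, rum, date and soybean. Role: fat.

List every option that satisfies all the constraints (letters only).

A, F

A: only psyllium and beet; none excluded — keep
B: has gelatin, so not vegan — no
C: has wine, so not alcohol-free — out
D: not usable as a fat; has oat flour, so not oat-free — no
E: has bacon, so not vegan; has rum, so not alcohol-free (and 1 more) — no
F: works as a fat, no alcohol, vegan — OK
G: not usable as a fat; has wine, so not alcohol-free — out
H: has egg white, so not vegan; has oat flour, so not oat-free — reject
I: has whole egg, so not vegan — reject
J: has rum, so not alcohol-free — out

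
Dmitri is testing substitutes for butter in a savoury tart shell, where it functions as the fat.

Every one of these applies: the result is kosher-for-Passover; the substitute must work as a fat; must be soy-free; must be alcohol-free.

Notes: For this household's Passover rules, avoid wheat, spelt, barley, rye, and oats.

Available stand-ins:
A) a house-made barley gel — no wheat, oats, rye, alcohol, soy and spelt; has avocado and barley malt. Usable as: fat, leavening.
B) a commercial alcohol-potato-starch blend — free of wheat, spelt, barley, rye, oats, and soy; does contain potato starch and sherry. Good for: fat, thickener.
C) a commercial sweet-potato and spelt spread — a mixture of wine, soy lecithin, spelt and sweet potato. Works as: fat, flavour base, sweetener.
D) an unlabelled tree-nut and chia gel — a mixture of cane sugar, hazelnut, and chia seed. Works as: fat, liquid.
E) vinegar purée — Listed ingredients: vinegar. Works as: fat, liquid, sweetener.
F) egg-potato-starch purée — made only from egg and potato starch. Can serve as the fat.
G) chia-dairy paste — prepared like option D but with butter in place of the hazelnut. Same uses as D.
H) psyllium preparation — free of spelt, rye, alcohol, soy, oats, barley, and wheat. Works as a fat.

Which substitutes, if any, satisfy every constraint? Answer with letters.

D, E, F, G, H

A: has barley malt, so not kosher-for-Passover — no
B: has sherry, so not alcohol-free — no
C: has spelt, so not kosher-for-Passover; has wine, so not alcohol-free (and 1 more) — no
D: only cane sugar, hazelnut, and chia seed; none excluded — OK
E: only vinegar; none excluded — OK
F: works as a fat, no alcohol, kosher-for-Passover — OK
G: kosher-for-Passover, no alcohol — OK
H: works as a fat, no alcohol, kosher-for-Passover — keep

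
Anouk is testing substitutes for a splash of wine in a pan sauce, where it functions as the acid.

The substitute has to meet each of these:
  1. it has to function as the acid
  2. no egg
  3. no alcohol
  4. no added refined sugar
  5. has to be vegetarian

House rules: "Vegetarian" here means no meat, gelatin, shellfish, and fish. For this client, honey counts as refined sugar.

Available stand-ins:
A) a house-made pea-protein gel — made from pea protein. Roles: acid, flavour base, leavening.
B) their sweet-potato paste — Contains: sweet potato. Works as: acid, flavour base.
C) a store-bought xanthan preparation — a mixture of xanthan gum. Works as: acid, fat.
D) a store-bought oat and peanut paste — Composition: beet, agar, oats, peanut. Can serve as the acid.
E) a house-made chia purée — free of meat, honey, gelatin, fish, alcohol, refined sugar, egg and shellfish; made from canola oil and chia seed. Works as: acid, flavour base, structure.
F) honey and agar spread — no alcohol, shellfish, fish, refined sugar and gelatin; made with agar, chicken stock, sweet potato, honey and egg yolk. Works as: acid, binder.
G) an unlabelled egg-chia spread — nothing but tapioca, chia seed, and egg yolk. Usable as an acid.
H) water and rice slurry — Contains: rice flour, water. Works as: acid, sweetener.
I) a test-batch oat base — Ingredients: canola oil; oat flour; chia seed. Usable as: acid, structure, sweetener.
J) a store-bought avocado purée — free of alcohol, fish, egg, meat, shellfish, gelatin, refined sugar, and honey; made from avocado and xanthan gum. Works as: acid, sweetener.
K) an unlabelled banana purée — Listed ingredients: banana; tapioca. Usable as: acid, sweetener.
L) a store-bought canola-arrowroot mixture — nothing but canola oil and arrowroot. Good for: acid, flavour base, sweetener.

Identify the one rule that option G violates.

egg-free

usable as an acid: satisfied
vegetarian: satisfied
egg-free: has egg yolk — fails
alcohol-free: satisfied
no-added-sugar: satisfied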